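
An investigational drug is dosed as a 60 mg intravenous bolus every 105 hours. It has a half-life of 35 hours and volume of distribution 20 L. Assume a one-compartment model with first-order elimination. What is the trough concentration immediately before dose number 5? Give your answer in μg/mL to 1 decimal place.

f = (1/2)^(τ/t½) = (1/2)^(105/35) ≈ 0.1250.
C₀ = D/Vd = 60/20 ≈ 3.000 μg/mL.
Before the 5th dose, 4 doses have been given. Superposition: Cmin = C₀·(f + f² + … + f^4).
≈ 3.000 × (0.1250 + 0.0156 + 0.0020 + 0.0002) ≈ 3.000 × 0.1428 ≈ 0.428 μg/mL.

0.4 μg/mL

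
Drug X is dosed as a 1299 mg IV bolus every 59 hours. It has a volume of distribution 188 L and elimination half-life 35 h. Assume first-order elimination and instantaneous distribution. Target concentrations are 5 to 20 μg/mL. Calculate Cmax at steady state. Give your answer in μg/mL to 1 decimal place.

Over one 59-h interval, 59/35 ≈ 1.6857 half-lives elapse, leaving f ≈ 0.3108 of each dose.
Accumulation ratio R = 1/(1 − f) ≈ 1/0.6892 ≈ 1.4510.
Single-dose peak C₀ = D/Vd = 1299/188 ≈ 6.910 μg/mL.
Steady-state peak Cmax,ss = C₀·R ≈ 6.910 × 1.4510 ≈ 10.026 μg/mL.
Peak 10.0 μg/mL vs MTC 20 μg/mL: below toxic threshold.

10.0 μg/mL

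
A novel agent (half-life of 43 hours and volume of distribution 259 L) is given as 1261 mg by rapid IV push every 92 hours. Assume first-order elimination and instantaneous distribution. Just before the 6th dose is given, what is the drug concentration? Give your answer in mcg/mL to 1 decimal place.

f = (1/2)^(τ/t½) = (1/2)^(92/43) ≈ 0.2270.
C₀ = D/Vd = 1261/259 ≈ 4.869 mcg/mL.
Before the 6th dose, 5 doses have been given. Superposition: Cmin = C₀·(f + f² + … + f^5).
≈ 4.869 × (0.2270 + 0.0515 + 0.0117 + 0.0027 + 0.0006) ≈ 4.869 × 0.2935 ≈ 1.429 mcg/mL.

1.4 mcg/mL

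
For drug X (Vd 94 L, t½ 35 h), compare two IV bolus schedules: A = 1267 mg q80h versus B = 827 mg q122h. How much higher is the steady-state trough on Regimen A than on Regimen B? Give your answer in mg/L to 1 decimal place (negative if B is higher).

2.6 mg/L

Regimen A: f = (1/2)^(80/35) ≈ 0.2051; Cmin,ss = (1267/94)·f/(1−f) ≈ 3.478 mg/L.
Regimen B: f = (1/2)^(122/35) ≈ 0.0893; Cmin,ss = (827/94)·f/(1−f) ≈ 0.863 mg/L.
Difference ≈ 3.478 − 0.863 ≈ 2.615 mg/L.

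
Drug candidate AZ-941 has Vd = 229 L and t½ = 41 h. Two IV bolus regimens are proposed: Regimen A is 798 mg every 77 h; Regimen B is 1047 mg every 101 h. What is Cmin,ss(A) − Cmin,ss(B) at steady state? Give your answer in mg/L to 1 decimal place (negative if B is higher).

0.3 mg/L

Regimen A: f = (1/2)^(77/41) ≈ 0.2721; Cmin,ss = (798/229)·f/(1−f) ≈ 1.303 mg/L.
Regimen B: f = (1/2)^(101/41) ≈ 0.1813; Cmin,ss = (1047/229)·f/(1−f) ≈ 1.012 mg/L.
Difference ≈ 1.303 − 1.012 ≈ 0.291 mg/L.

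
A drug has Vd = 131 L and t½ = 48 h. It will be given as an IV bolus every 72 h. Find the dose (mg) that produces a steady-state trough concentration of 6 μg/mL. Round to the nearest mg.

τ/t½ = 72/48 ≈ 1.5, so f = (1/2)^(72/48) ≈ 0.353553.
Cmin,ss = (D/Vd)·f/(1−f), so D = Cmin,ss·Vd·(1−f)/f.
D = 6 × 131 × (1−f)/f ≈ 6 × 131 × 1.82843 ≈ 1437.15 mg.

1437 mg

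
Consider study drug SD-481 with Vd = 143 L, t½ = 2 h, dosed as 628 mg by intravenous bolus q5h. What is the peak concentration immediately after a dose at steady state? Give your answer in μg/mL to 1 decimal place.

k = ln2/t½ = ln2/2 ≈ 0.346574 h⁻¹; fraction remaining f = e^(−kτ) = e^(−0.346574×5) ≈ 0.1768.
Accumulation ratio R = 1/(1 − f) ≈ 1/0.8232 ≈ 1.2148.
Each bolus raises the concentration by D/Vd = 628/143 ≈ 4.392 μg/mL.
Steady-state peak Cmax,ss = C₀·R ≈ 4.392 × 1.2148 ≈ 5.335 μg/mL.

5.3 μg/mL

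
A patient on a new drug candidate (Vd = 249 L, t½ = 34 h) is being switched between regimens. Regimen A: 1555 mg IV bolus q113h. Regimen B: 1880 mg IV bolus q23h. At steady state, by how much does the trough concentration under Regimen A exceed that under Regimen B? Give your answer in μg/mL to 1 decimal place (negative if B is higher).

-11.9 μg/mL

Regimen A: f = (1/2)^(113/34) ≈ 0.0999; Cmin,ss = (1555/249)·f/(1−f) ≈ 0.693 μg/mL.
Regimen B: f = (1/2)^(23/34) ≈ 0.6257; Cmin,ss = (1880/249)·f/(1−f) ≈ 12.621 μg/mL.
Difference ≈ 0.693 − 12.621 ≈ -11.928 μg/mL.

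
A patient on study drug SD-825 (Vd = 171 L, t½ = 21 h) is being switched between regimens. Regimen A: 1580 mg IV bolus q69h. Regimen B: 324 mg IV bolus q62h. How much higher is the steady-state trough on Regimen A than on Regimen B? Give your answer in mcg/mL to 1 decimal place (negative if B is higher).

Regimen A: f = (1/2)^(69/21) ≈ 0.1025; Cmin,ss = (1580/171)·f/(1−f) ≈ 1.055 mcg/mL.
Regimen B: f = (1/2)^(62/21) ≈ 0.1292; Cmin,ss = (324/171)·f/(1−f) ≈ 0.281 mcg/mL.
Difference ≈ 1.055 − 0.281 ≈ 0.774 mcg/mL.

0.8 mcg/mL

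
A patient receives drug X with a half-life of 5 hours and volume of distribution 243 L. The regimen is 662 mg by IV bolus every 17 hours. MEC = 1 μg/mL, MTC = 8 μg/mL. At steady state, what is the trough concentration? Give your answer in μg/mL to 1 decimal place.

0.3 μg/mL

Over one 17-h interval, 17/5 ≈ 3.4 half-lives elapse, leaving f ≈ 0.0947 of each dose.
Single-dose peak C₀ = D/Vd = 662/243 ≈ 2.724 μg/mL.
Steady-state trough Cmin,ss = C₀·f/(1−f) ≈ 2.724 × 0.0947/0.9053 ≈ 0.285 μg/mL.
Trough 0.3 μg/mL vs MEC 1 μg/mL: subtherapeutic.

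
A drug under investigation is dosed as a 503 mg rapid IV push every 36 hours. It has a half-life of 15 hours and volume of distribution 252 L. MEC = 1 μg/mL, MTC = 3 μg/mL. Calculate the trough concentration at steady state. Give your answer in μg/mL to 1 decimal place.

Over one 36-h interval, 36/15 ≈ 2.4 half-lives elapse, leaving f ≈ 0.1895 of each dose.
Accumulation ratio R = 1/(1 − f) ≈ 1/0.8105 ≈ 1.2338.
Single-dose peak C₀ = D/Vd = 503/252 ≈ 1.996 μg/mL.
Steady-state peak Cmax,ss = C₀·R ≈ 1.996 × 1.2338 ≈ 2.463 μg/mL.
One interval later, Cmin,ss = Cmax,ss·e^(−kτ) ≈ 2.463 × 0.1895 ≈ 0.467 μg/mL.
Trough 0.5 μg/mL vs MEC 1 μg/mL: subtherapeutic.

0.5 μg/mL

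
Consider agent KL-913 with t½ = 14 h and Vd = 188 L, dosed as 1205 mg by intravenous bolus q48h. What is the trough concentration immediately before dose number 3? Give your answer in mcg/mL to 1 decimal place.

0.7 mcg/mL

f = (1/2)^(τ/t½) = (1/2)^(48/14) ≈ 0.0929.
C₀ = D/Vd = 1205/188 ≈ 6.410 mcg/mL.
Before the 3rd dose, 2 doses have been given. Superposition: Cmin = C₀·(f + f²).
≈ 6.410 × (0.0929 + 0.0086) ≈ 6.410 × 0.1015 ≈ 0.651 mcg/mL.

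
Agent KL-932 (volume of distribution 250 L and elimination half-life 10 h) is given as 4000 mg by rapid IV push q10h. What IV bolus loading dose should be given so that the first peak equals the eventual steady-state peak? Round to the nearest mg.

8000 mg

f = (1/2)^(10/10) ≈ 0.500000; accumulation ratio R = 1/(1−f) ≈ 2.00000.
Loading dose to hit Cmax,ss on first dose: D_load = D_maint·R ≈ 4000 × 2.00000 ≈ 8000.00 mg.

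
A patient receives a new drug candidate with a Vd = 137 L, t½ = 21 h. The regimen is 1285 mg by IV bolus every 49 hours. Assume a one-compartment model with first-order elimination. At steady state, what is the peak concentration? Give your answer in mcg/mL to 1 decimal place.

11.7 mcg/mL

Over one 49-h interval, 49/21 ≈ 2.3333 half-lives elapse, leaving f ≈ 0.1984 of each dose.
At steady state, accumulation factor R = 1/(1 − e^(−kτ)) ≈ 1.2475.
Single-dose peak C₀ = D/Vd = 1285/137 ≈ 9.380 mcg/mL.
Steady-state peak Cmax,ss = C₀·R ≈ 9.380 × 1.2475 ≈ 11.702 mcg/mL.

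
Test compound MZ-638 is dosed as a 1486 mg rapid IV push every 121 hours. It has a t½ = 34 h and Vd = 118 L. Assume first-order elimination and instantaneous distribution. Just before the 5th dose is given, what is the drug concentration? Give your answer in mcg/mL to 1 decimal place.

f = (1/2)^(τ/t½) = (1/2)^(121/34) ≈ 0.0849.
C₀ = D/Vd = 1486/118 ≈ 12.593 mcg/mL.
Before the 5th dose, 4 doses have been given. Superposition: Cmin = C₀·(f + f² + … + f^4).
≈ 12.593 × (0.0849 + 0.0072 + 0.0006 + 0.0001) ≈ 12.593 × 0.0928 ≈ 1.169 mcg/mL.

1.2 mcg/mL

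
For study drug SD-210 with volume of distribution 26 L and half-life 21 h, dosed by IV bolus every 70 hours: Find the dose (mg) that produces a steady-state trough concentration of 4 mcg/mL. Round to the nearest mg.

944 mg

τ/t½ = 70/21 ≈ 3.3333, so f = (1/2)^(70/21) ≈ 0.099213.
Cmin,ss = (D/Vd)·f/(1−f), so D = Cmin,ss·Vd·(1−f)/f.
D = 4 × 26 × (1−f)/f ≈ 4 × 26 × 9.07932 ≈ 944.25 mg.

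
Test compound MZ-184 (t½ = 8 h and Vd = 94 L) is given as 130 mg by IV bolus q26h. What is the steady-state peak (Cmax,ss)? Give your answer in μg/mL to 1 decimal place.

1.5 μg/mL

Over one 26-h interval, 26/8 ≈ 3.25 half-lives elapse, leaving f ≈ 0.1051 of each dose.
Accumulation ratio R = 1/(1 − f) ≈ 1/0.8949 ≈ 1.1174.
Single-dose peak C₀ = D/Vd = 130/94 ≈ 1.383 μg/mL.
Steady-state peak Cmax,ss = C₀·R ≈ 1.383 × 1.1174 ≈ 1.545 μg/mL.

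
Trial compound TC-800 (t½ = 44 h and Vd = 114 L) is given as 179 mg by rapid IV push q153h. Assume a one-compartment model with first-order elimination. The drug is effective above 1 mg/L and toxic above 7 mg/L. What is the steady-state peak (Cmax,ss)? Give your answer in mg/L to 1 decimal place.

1.7 mg/L

τ/t½ = 153/44 ≈ 3.4773, so fraction remaining f = (1/2)^(153/44) ≈ 0.0898.
At steady state, accumulation factor R = 1/(1 − e^(−kτ)) ≈ 1.0987.
Each bolus raises the concentration by D/Vd = 179/114 ≈ 1.570 mg/L.
Steady-state peak Cmax,ss = C₀·R ≈ 1.570 × 1.0987 ≈ 1.725 mg/L.
Peak 1.7 mg/L vs MTC 7 mg/L: below toxic threshold.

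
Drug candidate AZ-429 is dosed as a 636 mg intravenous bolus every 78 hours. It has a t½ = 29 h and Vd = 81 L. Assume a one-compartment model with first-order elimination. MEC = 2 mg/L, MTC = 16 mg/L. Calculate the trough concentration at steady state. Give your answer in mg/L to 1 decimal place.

Over one 78-h interval, 78/29 ≈ 2.6897 half-lives elapse, leaving f ≈ 0.1550 of each dose.
Each bolus raises the concentration by D/Vd = 636/81 ≈ 7.852 mg/L.
Steady-state trough Cmin,ss = C₀·f/(1−f) ≈ 7.852 × 0.1550/0.8450 ≈ 1.440 mg/L.
Trough 1.4 mg/L vs MEC 2 mg/L: subtherapeutic.

1.4 mg/L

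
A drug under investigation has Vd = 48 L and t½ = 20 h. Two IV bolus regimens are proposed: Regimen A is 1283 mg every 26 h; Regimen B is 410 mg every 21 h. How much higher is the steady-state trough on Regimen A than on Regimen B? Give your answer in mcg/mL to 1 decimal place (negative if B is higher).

10.3 mcg/mL

Regimen A: f = (1/2)^(26/20) ≈ 0.4061; Cmin,ss = (1283/48)·f/(1−f) ≈ 18.277 mcg/mL.
Regimen B: f = (1/2)^(21/20) ≈ 0.4830; Cmin,ss = (410/48)·f/(1−f) ≈ 7.980 mcg/mL.
Difference ≈ 18.277 − 7.980 ≈ 10.297 mcg/mL.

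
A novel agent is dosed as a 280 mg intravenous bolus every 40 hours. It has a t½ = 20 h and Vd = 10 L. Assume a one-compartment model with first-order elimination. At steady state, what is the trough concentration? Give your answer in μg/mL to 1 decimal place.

9.3 μg/mL

The dosing interval is 2 half-lives, so f = 2^(−2) = 0.25.
At steady state, R = 1/(1 − 0.25) = 4/3.
Single-dose peak C₀ = D/Vd = 280/10 = 28 μg/mL.
Steady-state peak Cmax,ss = C₀·R = 28 × 4/3 ≈ 37.333 μg/mL.
Steady-state trough Cmin,ss = Cmax,ss·f ≈ 37.333 × 0.25 ≈ 9.333 μg/mL.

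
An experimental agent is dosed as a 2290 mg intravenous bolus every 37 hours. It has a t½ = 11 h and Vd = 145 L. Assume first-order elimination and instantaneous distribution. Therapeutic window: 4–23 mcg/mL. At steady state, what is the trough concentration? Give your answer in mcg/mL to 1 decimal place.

1.7 mcg/mL

Over one 37-h interval, 37/11 ≈ 3.3636 half-lives elapse, leaving f ≈ 0.0972 of each dose.
Each bolus raises the concentration by D/Vd = 2290/145 ≈ 15.793 mcg/mL.
Steady-state trough Cmin,ss = C₀·f/(1−f) ≈ 15.793 × 0.0972/0.9028 ≈ 1.700 mcg/mL.
Trough 1.7 mcg/mL vs MEC 4 mcg/mL: subtherapeutic.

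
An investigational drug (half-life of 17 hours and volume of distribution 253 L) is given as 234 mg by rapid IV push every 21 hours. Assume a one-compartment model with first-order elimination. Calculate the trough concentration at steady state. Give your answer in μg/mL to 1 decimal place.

Over one 21-h interval, 21/17 ≈ 1.2353 half-lives elapse, leaving f ≈ 0.4248 of each dose.
Single-dose peak C₀ = D/Vd = 234/253 ≈ 0.925 μg/mL.
Steady-state trough Cmin,ss = C₀·f/(1−f) ≈ 0.925 × 0.4248/0.5752 ≈ 0.683 μg/mL.

0.7 μg/mL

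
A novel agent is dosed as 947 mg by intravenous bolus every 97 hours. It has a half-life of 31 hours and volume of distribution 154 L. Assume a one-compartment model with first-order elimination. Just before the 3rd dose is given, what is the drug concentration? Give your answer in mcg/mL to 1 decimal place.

f = (1/2)^(τ/t½) = (1/2)^(97/31) ≈ 0.1143.
C₀ = D/Vd = 947/154 ≈ 6.149 mcg/mL.
Before the 3rd dose, 2 doses have been given. Superposition: Cmin = C₀·(f + f²).
≈ 6.149 × (0.1143 + 0.0131) ≈ 6.149 × 0.1274 ≈ 0.783 mcg/mL.

0.8 mcg/mL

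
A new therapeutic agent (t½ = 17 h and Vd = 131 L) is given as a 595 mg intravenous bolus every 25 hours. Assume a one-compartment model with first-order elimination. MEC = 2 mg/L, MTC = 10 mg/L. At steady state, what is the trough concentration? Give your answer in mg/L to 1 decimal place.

τ/t½ = 25/17 ≈ 1.4706, so fraction remaining f = (1/2)^(25/17) ≈ 0.3608.
Single-dose peak C₀ = D/Vd = 595/131 ≈ 4.542 mg/L.
Steady-state trough Cmin,ss = C₀·f/(1−f) ≈ 4.542 × 0.3608/0.6392 ≈ 2.564 mg/L.
Trough 2.6 mg/L vs MEC 2 mg/L: adequate.

2.6 mg/L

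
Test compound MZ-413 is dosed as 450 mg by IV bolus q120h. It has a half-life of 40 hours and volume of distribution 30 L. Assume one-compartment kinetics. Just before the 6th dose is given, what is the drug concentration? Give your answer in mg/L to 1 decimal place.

2.1 mg/L

f = (1/2)^(τ/t½) = (1/2)^(120/40) ≈ 0.1250.
C₀ = D/Vd = 450/30 ≈ 15.000 mg/L.
Before the 6th dose, 5 doses have been given. Superposition: Cmin = C₀·(f + f² + … + f^5).
≈ 15.000 × (0.1250 + 0.0156 + 0.0020 + 0.0002 + 0.0000) ≈ 15.000 × 0.1428 ≈ 2.142 mg/L.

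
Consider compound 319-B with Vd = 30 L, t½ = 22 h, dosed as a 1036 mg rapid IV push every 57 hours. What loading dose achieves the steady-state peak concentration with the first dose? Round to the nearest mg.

1242 mg

f = (1/2)^(57/22) ≈ 0.165981; accumulation ratio R = 1/(1−f) ≈ 1.19901.
Loading dose to hit Cmax,ss on first dose: D_load = D_maint·R ≈ 1036 × 1.19901 ≈ 1242.17 mg.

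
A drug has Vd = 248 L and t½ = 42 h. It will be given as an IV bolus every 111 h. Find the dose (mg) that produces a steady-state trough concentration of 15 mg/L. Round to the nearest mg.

τ/t½ = 111/42 ≈ 2.6429, so f = (1/2)^(111/42) ≈ 0.160111.
Cmin,ss = (D/Vd)·f/(1−f), so D = Cmin,ss·Vd·(1−f)/f.
D = 15 × 248 × (1−f)/f ≈ 15 × 248 × 5.24567 ≈ 19513.89 mg.

19514 mg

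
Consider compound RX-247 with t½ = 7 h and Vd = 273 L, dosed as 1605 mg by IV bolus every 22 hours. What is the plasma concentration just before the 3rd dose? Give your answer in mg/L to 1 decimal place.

0.7 mg/L

f = (1/2)^(τ/t½) = (1/2)^(22/7) ≈ 0.1132.
C₀ = D/Vd = 1605/273 ≈ 5.879 mg/L.
Before the 3rd dose, 2 doses have been given. Superposition: Cmin = C₀·(f + f²).
≈ 5.879 × (0.1132 + 0.0128) ≈ 5.879 × 0.1260 ≈ 0.741 mg/L.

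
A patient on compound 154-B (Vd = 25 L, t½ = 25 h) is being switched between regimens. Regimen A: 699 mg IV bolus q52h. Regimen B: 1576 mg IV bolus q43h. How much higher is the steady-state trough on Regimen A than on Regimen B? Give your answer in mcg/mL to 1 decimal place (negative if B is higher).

Regimen A: f = (1/2)^(52/25) ≈ 0.2365; Cmin,ss = (699/25)·f/(1−f) ≈ 8.661 mcg/mL.
Regimen B: f = (1/2)^(43/25) ≈ 0.3035; Cmin,ss = (1576/25)·f/(1−f) ≈ 27.470 mcg/mL.
Difference ≈ 8.661 − 27.470 ≈ -18.809 mcg/mL.

-18.8 mcg/mL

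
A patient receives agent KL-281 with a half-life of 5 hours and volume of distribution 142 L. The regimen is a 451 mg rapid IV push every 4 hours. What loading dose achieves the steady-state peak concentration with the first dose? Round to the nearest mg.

1060 mg

f = (1/2)^(4/5) ≈ 0.574349; accumulation ratio R = 1/(1−f) ≈ 2.34934.
Loading dose to hit Cmax,ss on first dose: D_load = D_maint·R ≈ 451 × 2.34934 ≈ 1059.55 mg.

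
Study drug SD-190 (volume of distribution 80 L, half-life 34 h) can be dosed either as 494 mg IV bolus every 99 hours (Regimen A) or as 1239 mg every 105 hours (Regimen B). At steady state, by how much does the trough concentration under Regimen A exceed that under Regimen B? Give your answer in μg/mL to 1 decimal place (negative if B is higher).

-1.1 μg/mL

Regimen A: f = (1/2)^(99/34) ≈ 0.1329; Cmin,ss = (494/80)·f/(1−f) ≈ 0.946 μg/mL.
Regimen B: f = (1/2)^(105/34) ≈ 0.1176; Cmin,ss = (1239/80)·f/(1−f) ≈ 2.064 μg/mL.
Difference ≈ 0.946 − 2.064 ≈ -1.118 μg/mL.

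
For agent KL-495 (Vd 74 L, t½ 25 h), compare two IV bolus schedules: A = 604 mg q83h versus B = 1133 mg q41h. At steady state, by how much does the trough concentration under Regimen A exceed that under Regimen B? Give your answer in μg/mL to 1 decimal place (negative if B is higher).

-6.3 μg/mL

Regimen A: f = (1/2)^(83/25) ≈ 0.1001; Cmin,ss = (604/74)·f/(1−f) ≈ 0.908 μg/mL.
Regimen B: f = (1/2)^(41/25) ≈ 0.3209; Cmin,ss = (1133/74)·f/(1−f) ≈ 7.235 μg/mL.
Difference ≈ 0.908 − 7.235 ≈ -6.327 μg/mL.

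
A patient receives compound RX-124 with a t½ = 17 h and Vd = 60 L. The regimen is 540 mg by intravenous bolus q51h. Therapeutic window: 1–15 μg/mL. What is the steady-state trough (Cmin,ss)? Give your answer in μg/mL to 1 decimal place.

1.3 μg/mL

The dosing interval is 3 half-lives, so f = 2^(−3) = 0.125.
At steady state, R = 1/(1 − 0.125) = 8/7.
Single-dose peak C₀ = D/Vd = 540/60 = 9 μg/mL.
Steady-state peak Cmax,ss = C₀·R = 9 × 8/7 ≈ 10.286 μg/mL.
Steady-state trough Cmin,ss = Cmax,ss·f ≈ 10.286 × 0.125 ≈ 1.286 μg/mL.
Trough 1.3 μg/mL vs MEC 1 μg/mL: adequate.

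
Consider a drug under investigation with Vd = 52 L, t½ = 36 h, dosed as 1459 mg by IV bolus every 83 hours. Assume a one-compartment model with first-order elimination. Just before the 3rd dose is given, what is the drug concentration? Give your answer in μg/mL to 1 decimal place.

f = (1/2)^(τ/t½) = (1/2)^(83/36) ≈ 0.2023.
C₀ = D/Vd = 1459/52 ≈ 28.058 μg/mL.
Before the 3rd dose, 2 doses have been given. Superposition: Cmin = C₀·(f + f²).
≈ 28.058 × (0.2023 + 0.0409) ≈ 28.058 × 0.2432 ≈ 6.824 μg/mL.

6.8 μg/mL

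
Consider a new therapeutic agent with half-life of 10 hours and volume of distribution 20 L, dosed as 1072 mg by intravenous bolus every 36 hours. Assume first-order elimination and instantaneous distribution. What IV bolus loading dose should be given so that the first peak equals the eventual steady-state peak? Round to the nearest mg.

1168 mg

f = (1/2)^(36/10) ≈ 0.082469; accumulation ratio R = 1/(1−f) ≈ 1.08988.
Loading dose to hit Cmax,ss on first dose: D_load = D_maint·R ≈ 1072 × 1.08988 ≈ 1168.35 mg.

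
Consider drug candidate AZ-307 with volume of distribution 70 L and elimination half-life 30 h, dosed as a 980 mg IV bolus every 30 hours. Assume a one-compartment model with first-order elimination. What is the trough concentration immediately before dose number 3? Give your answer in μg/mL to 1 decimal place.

10.5 μg/mL

f = (1/2)^(τ/t½) = (1/2)^(30/30) ≈ 0.5000.
C₀ = D/Vd = 980/70 ≈ 14.000 μg/mL.
Before the 3rd dose, 2 doses have been given. Superposition: Cmin = C₀·(f + f²).
≈ 14.000 × (0.5000 + 0.2500) ≈ 14.000 × 0.7500 ≈ 10.500 μg/mL.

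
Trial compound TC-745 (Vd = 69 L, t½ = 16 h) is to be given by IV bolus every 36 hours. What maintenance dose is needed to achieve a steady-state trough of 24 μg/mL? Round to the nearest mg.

6221 mg

τ/t½ = 36/16 ≈ 2.25, so f = (1/2)^(36/16) ≈ 0.210224.
Cmin,ss = (D/Vd)·f/(1−f), so D = Cmin,ss·Vd·(1−f)/f.
D = 24 × 69 × (1−f)/f ≈ 24 × 69 × 3.75683 ≈ 6221.31 mg.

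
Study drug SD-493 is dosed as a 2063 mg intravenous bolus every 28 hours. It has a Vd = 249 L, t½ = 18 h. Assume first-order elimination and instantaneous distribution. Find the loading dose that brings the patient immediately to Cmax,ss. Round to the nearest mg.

f = (1/2)^(28/18) ≈ 0.340198; accumulation ratio R = 1/(1−f) ≈ 1.51561.
Loading dose to hit Cmax,ss on first dose: D_load = D_maint·R ≈ 2063 × 1.51561 ≈ 3126.70 mg.

3127 mg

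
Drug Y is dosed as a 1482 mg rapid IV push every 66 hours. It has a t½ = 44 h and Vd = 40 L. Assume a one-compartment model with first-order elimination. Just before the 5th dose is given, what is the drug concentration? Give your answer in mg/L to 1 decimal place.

19.9 mg/L

f = (1/2)^(τ/t½) = (1/2)^(66/44) ≈ 0.3536.
C₀ = D/Vd = 1482/40 ≈ 37.050 mg/L.
Before the 5th dose, 4 doses have been given. Superposition: Cmin = C₀·(f + f² + … + f^4).
≈ 37.050 × (0.3536 + 0.1250 + 0.0442 + 0.0156) ≈ 37.050 × 0.5384 ≈ 19.948 mg/L.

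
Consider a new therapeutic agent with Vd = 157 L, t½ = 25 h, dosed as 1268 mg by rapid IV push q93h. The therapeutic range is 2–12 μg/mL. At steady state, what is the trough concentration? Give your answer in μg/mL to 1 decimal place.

0.7 μg/mL

τ/t½ = 93/25 ≈ 3.72, so fraction remaining f = (1/2)^(93/25) ≈ 0.0759.
At steady state, accumulation factor R = 1/(1 − e^(−kτ)) ≈ 1.0821.
Single-dose peak C₀ = D/Vd = 1268/157 ≈ 8.076 μg/mL.
Steady-state peak Cmax,ss = C₀·R ≈ 8.076 × 1.0821 ≈ 8.739 μg/mL.
Steady-state trough Cmin,ss = Cmax,ss·f ≈ 8.739 × 0.0759 ≈ 0.663 μg/mL.
Trough 0.7 μg/mL vs MEC 2 μg/mL: subtherapeutic.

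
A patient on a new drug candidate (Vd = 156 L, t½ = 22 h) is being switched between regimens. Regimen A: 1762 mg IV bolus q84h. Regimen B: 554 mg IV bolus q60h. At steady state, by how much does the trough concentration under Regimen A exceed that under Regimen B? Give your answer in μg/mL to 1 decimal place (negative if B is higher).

0.2 μg/mL

Regimen A: f = (1/2)^(84/22) ≈ 0.0709; Cmin,ss = (1762/156)·f/(1−f) ≈ 0.862 μg/mL.
Regimen B: f = (1/2)^(60/22) ≈ 0.1510; Cmin,ss = (554/156)·f/(1−f) ≈ 0.632 μg/mL.
Difference ≈ 0.862 − 0.632 ≈ 0.230 μg/mL.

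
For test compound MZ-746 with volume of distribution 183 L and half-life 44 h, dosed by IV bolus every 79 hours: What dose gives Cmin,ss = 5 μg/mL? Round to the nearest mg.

2261 mg

τ/t½ = 79/44 ≈ 1.7955, so f = (1/2)^(79/44) ≈ 0.288081.
Cmin,ss = (D/Vd)·f/(1−f), so D = Cmin,ss·Vd·(1−f)/f.
D = 5 × 183 × (1−f)/f ≈ 5 × 183 × 2.47125 ≈ 2261.19 mg.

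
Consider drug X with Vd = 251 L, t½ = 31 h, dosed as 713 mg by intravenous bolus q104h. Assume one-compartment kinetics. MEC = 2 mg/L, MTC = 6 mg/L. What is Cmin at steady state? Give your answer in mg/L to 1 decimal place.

0.3 mg/L

τ/t½ = 104/31 ≈ 3.3548, so fraction remaining f = (1/2)^(104/31) ≈ 0.0977.
At steady state, accumulation factor R = 1/(1 − e^(−kτ)) ≈ 1.1083.
Each bolus raises the concentration by D/Vd = 713/251 ≈ 2.841 mg/L.
Steady-state peak Cmax,ss = C₀·R ≈ 2.841 × 1.1083 ≈ 3.149 mg/L.
One interval later, Cmin,ss = Cmax,ss·e^(−kτ) ≈ 3.149 × 0.0977 ≈ 0.308 mg/L.
Trough 0.3 mg/L vs MEC 2 mg/L: subtherapeutic.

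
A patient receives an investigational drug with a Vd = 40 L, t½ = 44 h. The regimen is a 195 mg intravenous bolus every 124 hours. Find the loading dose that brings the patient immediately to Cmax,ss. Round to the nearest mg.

227 mg

f = (1/2)^(124/44) ≈ 0.141789; accumulation ratio R = 1/(1−f) ≈ 1.16521.
Loading dose to hit Cmax,ss on first dose: D_load = D_maint·R ≈ 195 × 1.16521 ≈ 227.22 mg.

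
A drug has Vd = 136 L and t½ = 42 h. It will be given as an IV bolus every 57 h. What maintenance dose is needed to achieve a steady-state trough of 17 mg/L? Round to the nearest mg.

3611 mg

τ/t½ = 57/42 ≈ 1.3571, so f = (1/2)^(57/42) ≈ 0.390355.
Cmin,ss = (D/Vd)·f/(1−f), so D = Cmin,ss·Vd·(1−f)/f.
D = 17 × 136 × (1−f)/f ≈ 17 × 136 × 1.56177 ≈ 3610.81 mg.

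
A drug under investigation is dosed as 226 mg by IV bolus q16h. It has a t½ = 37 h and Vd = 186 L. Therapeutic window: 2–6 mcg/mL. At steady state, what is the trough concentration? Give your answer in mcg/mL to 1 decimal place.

3.5 mcg/mL

τ/t½ = 16/37 ≈ 0.43243, so fraction remaining f = (1/2)^(16/37) ≈ 0.7410.
Each bolus raises the concentration by D/Vd = 226/186 ≈ 1.215 mcg/mL.
Steady-state trough Cmin,ss = C₀·f/(1−f) ≈ 1.215 × 0.7410/0.2590 ≈ 3.476 mcg/mL.
Trough 3.5 mcg/mL vs MEC 2 mcg/mL: adequate.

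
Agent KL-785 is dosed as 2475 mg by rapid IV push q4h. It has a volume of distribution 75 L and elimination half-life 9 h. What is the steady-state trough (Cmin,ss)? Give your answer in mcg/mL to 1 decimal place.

91.5 mcg/mL

τ/t½ = 4/9 ≈ 0.44444, so fraction remaining f = (1/2)^(4/9) ≈ 0.7349.
At steady state, accumulation factor R = 1/(1 − e^(−kτ)) ≈ 3.7722.
Single-dose peak C₀ = D/Vd = 2475/75 ≈ 33.000 mcg/mL.
Cmax,ss = C₀/(1 − f) ≈ 33.000/0.2651 ≈ 124.481 mcg/mL.
One interval later, Cmin,ss = Cmax,ss·e^(−kτ) ≈ 124.481 × 0.7349 ≈ 91.481 mcg/mL.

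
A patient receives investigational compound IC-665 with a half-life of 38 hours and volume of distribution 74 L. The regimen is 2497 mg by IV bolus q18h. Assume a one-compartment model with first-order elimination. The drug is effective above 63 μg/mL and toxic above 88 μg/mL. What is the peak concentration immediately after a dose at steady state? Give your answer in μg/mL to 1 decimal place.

τ/t½ = 18/38 ≈ 0.47368, so fraction remaining f = (1/2)^(18/38) ≈ 0.7201.
At steady state, accumulation factor R = 1/(1 − e^(−kτ)) ≈ 3.5727.
Each bolus raises the concentration by D/Vd = 2497/74 ≈ 33.743 μg/mL.
Cmax,ss = C₀/(1 − f) ≈ 33.743/0.2799 ≈ 120.554 μg/mL.
Peak 120.6 μg/mL vs MTC 88 μg/mL: exceeds toxic threshold.

120.6 μg/mL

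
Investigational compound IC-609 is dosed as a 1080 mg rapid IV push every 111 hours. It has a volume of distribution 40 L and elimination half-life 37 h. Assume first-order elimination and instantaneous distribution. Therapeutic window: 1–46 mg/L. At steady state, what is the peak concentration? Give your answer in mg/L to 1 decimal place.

The dosing interval is 3 half-lives, so f = 2^(−3) = 0.125.
At steady state, R = 1/(1 − 0.125) = 8/7.
Single-dose peak C₀ = D/Vd = 1080/40 = 27 mg/L.
Steady-state peak Cmax,ss = C₀·R = 27 × 8/7 ≈ 30.857 mg/L.
Peak 30.9 mg/L vs MTC 46 mg/L: below toxic threshold.

30.9 mg/L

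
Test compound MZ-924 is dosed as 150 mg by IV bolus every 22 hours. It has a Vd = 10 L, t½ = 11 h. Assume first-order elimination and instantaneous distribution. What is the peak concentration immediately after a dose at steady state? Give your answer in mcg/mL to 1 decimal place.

20.0 mcg/mL

The dosing interval is 2 half-lives, so f = 2^(−2) = 0.25.
Accumulation ratio R = 1/(1 − f) = 1/0.75 = 4/3.
Single-dose peak C₀ = D/Vd = 150/10 = 15 mcg/mL.
Steady-state peak Cmax,ss = C₀·R = 15 × 4/3 ≈ 20.000 mcg/mL.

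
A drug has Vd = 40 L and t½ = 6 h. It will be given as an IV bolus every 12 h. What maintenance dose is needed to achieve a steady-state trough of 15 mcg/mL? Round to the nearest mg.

1800 mg

τ/t½ = 12/6 ≈ 2, so f = (1/2)^(12/6) ≈ 0.250000.
Cmin,ss = (D/Vd)·f/(1−f), so D = Cmin,ss·Vd·(1−f)/f.
D = 15 × 40 × (1−f)/f ≈ 15 × 40 × 3.00000 ≈ 1800.00 mg.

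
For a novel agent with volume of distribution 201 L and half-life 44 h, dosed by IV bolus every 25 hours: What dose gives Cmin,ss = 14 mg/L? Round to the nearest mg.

1358 mg

τ/t½ = 25/44 ≈ 0.56818, so f = (1/2)^(25/44) ≈ 0.674466.
Cmin,ss = (D/Vd)·f/(1−f), so D = Cmin,ss·Vd·(1−f)/f.
D = 14 × 201 × (1−f)/f ≈ 14 × 201 × 0.48265 ≈ 1358.18 mg.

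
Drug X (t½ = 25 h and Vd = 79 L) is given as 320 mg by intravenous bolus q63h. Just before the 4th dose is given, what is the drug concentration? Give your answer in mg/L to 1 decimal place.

0.9 mg/L

f = (1/2)^(τ/t½) = (1/2)^(63/25) ≈ 0.1743.
C₀ = D/Vd = 320/79 ≈ 4.051 mg/L.
Before the 4th dose, 3 doses have been given. Superposition: Cmin = C₀·(f + f² + … + f^3).
≈ 4.051 × (0.1743 + 0.0304 + 0.0053) ≈ 4.051 × 0.2100 ≈ 0.851 mg/L.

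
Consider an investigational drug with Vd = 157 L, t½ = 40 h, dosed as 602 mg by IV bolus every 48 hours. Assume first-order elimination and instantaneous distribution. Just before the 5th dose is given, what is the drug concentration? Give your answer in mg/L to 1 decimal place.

f = (1/2)^(τ/t½) = (1/2)^(48/40) ≈ 0.4353.
C₀ = D/Vd = 602/157 ≈ 3.834 mg/L.
Before the 5th dose, 4 doses have been given. Superposition: Cmin = C₀·(f + f² + … + f^4).
≈ 3.834 × (0.4353 + 0.1895 + 0.0825 + 0.0359) ≈ 3.834 × 0.7432 ≈ 2.849 mg/L.

2.8 mg/L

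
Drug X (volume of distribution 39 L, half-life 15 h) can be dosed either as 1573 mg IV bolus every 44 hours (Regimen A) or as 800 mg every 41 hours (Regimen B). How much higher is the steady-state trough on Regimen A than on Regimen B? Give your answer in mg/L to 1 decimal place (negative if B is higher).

Regimen A: f = (1/2)^(44/15) ≈ 0.1309; Cmin,ss = (1573/39)·f/(1−f) ≈ 6.075 mg/L.
Regimen B: f = (1/2)^(41/15) ≈ 0.1504; Cmin,ss = (800/39)·f/(1−f) ≈ 3.631 mg/L.
Difference ≈ 6.075 − 3.631 ≈ 2.444 mg/L.

2.4 mg/L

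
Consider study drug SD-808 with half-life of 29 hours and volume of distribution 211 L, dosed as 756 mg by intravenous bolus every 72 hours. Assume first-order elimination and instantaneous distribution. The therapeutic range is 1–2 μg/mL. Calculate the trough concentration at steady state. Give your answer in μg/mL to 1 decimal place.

k = ln2/t½ = ln2/29 ≈ 0.023902 h⁻¹; fraction remaining f = e^(−kτ) = e^(−0.023902×72) ≈ 0.1789.
Accumulation ratio R = 1/(1 − f) ≈ 1/0.8211 ≈ 1.2179.
Each bolus raises the concentration by D/Vd = 756/211 ≈ 3.583 μg/mL.
Steady-state peak Cmax,ss = C₀·R ≈ 3.583 × 1.2179 ≈ 4.364 μg/mL.
Steady-state trough Cmin,ss = Cmax,ss·f ≈ 4.364 × 0.1789 ≈ 0.781 μg/mL.
Trough 0.8 μg/mL vs MEC 1 μg/mL: subtherapeutic.

0.8 μg/mL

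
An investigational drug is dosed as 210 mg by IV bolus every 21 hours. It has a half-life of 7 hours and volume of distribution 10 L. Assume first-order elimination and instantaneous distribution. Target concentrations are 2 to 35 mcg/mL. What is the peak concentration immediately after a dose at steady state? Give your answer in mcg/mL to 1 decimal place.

The dosing interval is 3 half-lives, so f = 2^(−3) = 0.125.
Accumulation ratio R = 1/(1 − f) = 1/0.875 = 8/7.
Single-dose peak C₀ = D/Vd = 210/10 = 21 mcg/mL.
Steady-state peak Cmax,ss = C₀·R = 21 × 8/7 ≈ 24.000 mcg/mL.
Peak 24.0 mcg/mL vs MTC 35 mcg/mL: below toxic threshold.

24.0 mcg/mL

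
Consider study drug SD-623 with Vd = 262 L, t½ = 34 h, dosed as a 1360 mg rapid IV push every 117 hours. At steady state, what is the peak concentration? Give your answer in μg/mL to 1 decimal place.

5.7 μg/mL

Over one 117-h interval, 117/34 ≈ 3.4412 half-lives elapse, leaving f ≈ 0.0921 of each dose.
Accumulation ratio R = 1/(1 − f) ≈ 1/0.9079 ≈ 1.1014.
Each bolus raises the concentration by D/Vd = 1360/262 ≈ 5.191 μg/mL.
Steady-state peak Cmax,ss = C₀·R ≈ 5.191 × 1.1014 ≈ 5.717 μg/mL.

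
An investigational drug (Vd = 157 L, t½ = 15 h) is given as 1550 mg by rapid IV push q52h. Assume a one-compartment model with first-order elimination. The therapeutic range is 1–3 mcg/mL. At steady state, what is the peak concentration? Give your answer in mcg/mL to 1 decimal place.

k = ln2/t½ = ln2/15 ≈ 0.046210 h⁻¹; fraction remaining f = e^(−kτ) = e^(−0.046210×52) ≈ 0.0905.
Accumulation ratio R = 1/(1 − f) ≈ 1/0.9095 ≈ 1.0995.
Single-dose peak C₀ = D/Vd = 1550/157 ≈ 9.873 mcg/mL.
Steady-state peak Cmax,ss = C₀·R ≈ 9.873 × 1.0995 ≈ 10.855 mcg/mL.
Peak 10.9 mcg/mL vs MTC 3 mcg/mL: exceeds toxic threshold.

10.9 mcg/mL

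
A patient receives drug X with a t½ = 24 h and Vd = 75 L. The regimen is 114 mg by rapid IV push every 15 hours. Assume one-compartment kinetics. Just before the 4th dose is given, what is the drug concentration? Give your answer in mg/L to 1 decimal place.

2.0 mg/L

f = (1/2)^(τ/t½) = (1/2)^(15/24) ≈ 0.6484.
C₀ = D/Vd = 114/75 ≈ 1.520 mg/L.
Before the 4th dose, 3 doses have been given. Superposition: Cmin = C₀·(f + f² + … + f^3).
≈ 1.520 × (0.6484 + 0.4204 + 0.2726) ≈ 1.520 × 1.3414 ≈ 2.039 mg/L.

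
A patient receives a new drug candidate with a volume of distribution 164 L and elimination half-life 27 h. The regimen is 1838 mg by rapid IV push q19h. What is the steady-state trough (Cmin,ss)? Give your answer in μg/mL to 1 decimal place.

17.8 μg/mL

k = ln2/t½ = ln2/27 ≈ 0.025672 h⁻¹; fraction remaining f = e^(−kτ) = e^(−0.025672×19) ≈ 0.6140.
Single-dose peak C₀ = D/Vd = 1838/164 ≈ 11.207 μg/mL.
Steady-state trough Cmin,ss = C₀·f/(1−f) ≈ 11.207 × 0.6140/0.3860 ≈ 17.827 μg/mL.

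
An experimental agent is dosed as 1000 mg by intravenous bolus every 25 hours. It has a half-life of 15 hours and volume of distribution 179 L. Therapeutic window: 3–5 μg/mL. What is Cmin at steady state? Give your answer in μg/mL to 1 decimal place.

τ/t½ = 25/15 ≈ 1.6667, so fraction remaining f = (1/2)^(25/15) ≈ 0.3150.
Each bolus raises the concentration by D/Vd = 1000/179 ≈ 5.587 μg/mL.
Steady-state trough Cmin,ss = C₀·f/(1−f) ≈ 5.587 × 0.3150/0.6850 ≈ 2.569 μg/mL.
Trough 2.6 μg/mL vs MEC 3 μg/mL: subtherapeutic.

2.6 μg/mL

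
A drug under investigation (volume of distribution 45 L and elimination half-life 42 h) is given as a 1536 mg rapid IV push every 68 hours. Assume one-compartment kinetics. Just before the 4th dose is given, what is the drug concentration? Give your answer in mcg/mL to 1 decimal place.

f = (1/2)^(τ/t½) = (1/2)^(68/42) ≈ 0.3256.
C₀ = D/Vd = 1536/45 ≈ 34.133 mcg/mL.
Before the 4th dose, 3 doses have been given. Superposition: Cmin = C₀·(f + f² + … + f^3).
≈ 34.133 × (0.3256 + 0.1060 + 0.0345) ≈ 34.133 × 0.4661 ≈ 15.909 mcg/mL.

15.9 mcg/mL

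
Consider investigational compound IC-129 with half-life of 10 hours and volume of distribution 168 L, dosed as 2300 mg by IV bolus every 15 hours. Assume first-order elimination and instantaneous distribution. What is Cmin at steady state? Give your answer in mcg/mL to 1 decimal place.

Over one 15-h interval, 15/10 ≈ 1.5 half-lives elapse, leaving f ≈ 0.3536 of each dose.
Accumulation ratio R = 1/(1 − f) ≈ 1/0.6464 ≈ 1.5470.
Single-dose peak C₀ = D/Vd = 2300/168 ≈ 13.690 mcg/mL.
Cmax,ss = C₀/(1 − f) ≈ 13.690/0.6464 ≈ 21.179 mcg/mL.
One interval later, Cmin,ss = Cmax,ss·e^(−kτ) ≈ 21.179 × 0.3536 ≈ 7.489 mcg/mL.

7.5 mcg/mL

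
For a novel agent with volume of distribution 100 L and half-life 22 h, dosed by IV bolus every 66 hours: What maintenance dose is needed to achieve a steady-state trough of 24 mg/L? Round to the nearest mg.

τ/t½ = 66/22 ≈ 3, so f = (1/2)^(66/22) ≈ 0.125000.
Cmin,ss = (D/Vd)·f/(1−f), so D = Cmin,ss·Vd·(1−f)/f.
D = 24 × 100 × (1−f)/f ≈ 24 × 100 × 7.00000 ≈ 16800.00 mg.

16800 mg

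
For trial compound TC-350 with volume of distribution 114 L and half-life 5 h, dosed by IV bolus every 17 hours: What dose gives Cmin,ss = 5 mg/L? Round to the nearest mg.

5447 mg

τ/t½ = 17/5 ≈ 3.4, so f = (1/2)^(17/5) ≈ 0.094732.
Cmin,ss = (D/Vd)·f/(1−f), so D = Cmin,ss·Vd·(1−f)/f.
D = 5 × 114 × (1−f)/f ≈ 5 × 114 × 9.55610 ≈ 5446.98 mg.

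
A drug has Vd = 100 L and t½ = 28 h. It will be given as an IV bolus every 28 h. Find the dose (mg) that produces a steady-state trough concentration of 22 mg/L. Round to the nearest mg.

2200 mg

τ/t½ = 28/28 ≈ 1, so f = (1/2)^(28/28) ≈ 0.500000.
Cmin,ss = (D/Vd)·f/(1−f), so D = Cmin,ss·Vd·(1−f)/f.
D = 22 × 100 × (1−f)/f ≈ 22 × 100 × 1.00000 ≈ 2200.00 mg.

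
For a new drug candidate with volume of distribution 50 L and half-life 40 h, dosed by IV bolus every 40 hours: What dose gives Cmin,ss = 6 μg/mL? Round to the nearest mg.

τ/t½ = 40/40 ≈ 1, so f = (1/2)^(40/40) ≈ 0.500000.
Cmin,ss = (D/Vd)·f/(1−f), so D = Cmin,ss·Vd·(1−f)/f.
D = 6 × 50 × (1−f)/f ≈ 6 × 50 × 1.00000 ≈ 300.00 mg.

300 mg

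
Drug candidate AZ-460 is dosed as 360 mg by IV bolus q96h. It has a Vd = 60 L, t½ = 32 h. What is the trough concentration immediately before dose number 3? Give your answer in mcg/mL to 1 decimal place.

f = (1/2)^(τ/t½) = (1/2)^(96/32) ≈ 0.1250.
C₀ = D/Vd = 360/60 ≈ 6.000 mcg/mL.
Before the 3rd dose, 2 doses have been given. Superposition: Cmin = C₀·(f + f²).
≈ 6.000 × (0.1250 + 0.0156) ≈ 6.000 × 0.1406 ≈ 0.844 mcg/mL.

0.8 mcg/mL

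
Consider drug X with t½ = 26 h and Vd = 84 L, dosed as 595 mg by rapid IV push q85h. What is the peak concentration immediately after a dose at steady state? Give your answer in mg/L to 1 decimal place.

k = ln2/t½ = ln2/26 ≈ 0.026660 h⁻¹; fraction remaining f = e^(−kτ) = e^(−0.026660×85) ≈ 0.1037.
Accumulation ratio R = 1/(1 − f) ≈ 1/0.8963 ≈ 1.1157.
Single-dose peak C₀ = D/Vd = 595/84 ≈ 7.083 mg/L.
Steady-state peak Cmax,ss = C₀·R ≈ 7.083 × 1.1157 ≈ 7.903 mg/L.

7.9 mg/L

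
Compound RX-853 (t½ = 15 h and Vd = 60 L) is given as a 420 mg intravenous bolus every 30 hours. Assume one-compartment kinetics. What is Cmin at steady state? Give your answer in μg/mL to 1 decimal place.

τ = 30 h = 2 half-lives, so f = (1/2)^2 = 0.25.
At steady state, R = 1/(1 − 0.25) = 4/3.
Single-dose peak C₀ = D/Vd = 420/60 = 7 μg/mL.
Steady-state peak Cmax,ss = C₀·R = 7 × 4/3 ≈ 9.333 μg/mL.
Steady-state trough Cmin,ss = Cmax,ss·f ≈ 9.333 × 0.25 ≈ 2.333 μg/mL.

2.3 μg/mL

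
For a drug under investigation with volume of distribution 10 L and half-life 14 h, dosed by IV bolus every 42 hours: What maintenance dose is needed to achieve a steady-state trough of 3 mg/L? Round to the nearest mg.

210 mg

τ/t½ = 42/14 ≈ 3, so f = (1/2)^(42/14) ≈ 0.125000.
Cmin,ss = (D/Vd)·f/(1−f), so D = Cmin,ss·Vd·(1−f)/f.
D = 3 × 10 × (1−f)/f ≈ 3 × 10 × 7.00000 ≈ 210.00 mg.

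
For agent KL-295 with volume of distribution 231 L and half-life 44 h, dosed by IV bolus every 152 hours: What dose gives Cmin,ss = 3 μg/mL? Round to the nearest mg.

6904 mg

τ/t½ = 152/44 ≈ 3.4545, so f = (1/2)^(152/44) ≈ 0.091218.
Cmin,ss = (D/Vd)·f/(1−f), so D = Cmin,ss·Vd·(1−f)/f.
D = 3 × 231 × (1−f)/f ≈ 3 × 231 × 9.96275 ≈ 6904.19 mg.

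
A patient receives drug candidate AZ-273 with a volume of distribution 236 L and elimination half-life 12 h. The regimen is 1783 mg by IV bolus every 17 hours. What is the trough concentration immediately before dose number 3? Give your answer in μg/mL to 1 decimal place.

f = (1/2)^(τ/t½) = (1/2)^(17/12) ≈ 0.3746.
C₀ = D/Vd = 1783/236 ≈ 7.555 μg/mL.
Before the 3rd dose, 2 doses have been given. Superposition: Cmin = C₀·(f + f²).
≈ 7.555 × (0.3746 + 0.1403) ≈ 7.555 × 0.5149 ≈ 3.890 μg/mL.

3.9 μg/mL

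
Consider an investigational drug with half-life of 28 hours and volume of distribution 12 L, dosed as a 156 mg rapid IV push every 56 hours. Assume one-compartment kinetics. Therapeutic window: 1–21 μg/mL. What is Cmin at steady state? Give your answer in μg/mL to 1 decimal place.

The dosing interval is 2 half-lives, so f = 2^(−2) = 0.25.
Accumulation ratio R = 1/(1 − f) = 1/0.75 = 4/3.
Single-dose peak C₀ = D/Vd = 156/12 = 13 μg/mL.
Steady-state peak Cmax,ss = C₀·R = 13 × 4/3 ≈ 17.333 μg/mL.
Steady-state trough Cmin,ss = Cmax,ss·f ≈ 17.333 × 0.25 ≈ 4.333 μg/mL.
Trough 4.3 μg/mL vs MEC 1 μg/mL: adequate.

4.3 μg/mL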